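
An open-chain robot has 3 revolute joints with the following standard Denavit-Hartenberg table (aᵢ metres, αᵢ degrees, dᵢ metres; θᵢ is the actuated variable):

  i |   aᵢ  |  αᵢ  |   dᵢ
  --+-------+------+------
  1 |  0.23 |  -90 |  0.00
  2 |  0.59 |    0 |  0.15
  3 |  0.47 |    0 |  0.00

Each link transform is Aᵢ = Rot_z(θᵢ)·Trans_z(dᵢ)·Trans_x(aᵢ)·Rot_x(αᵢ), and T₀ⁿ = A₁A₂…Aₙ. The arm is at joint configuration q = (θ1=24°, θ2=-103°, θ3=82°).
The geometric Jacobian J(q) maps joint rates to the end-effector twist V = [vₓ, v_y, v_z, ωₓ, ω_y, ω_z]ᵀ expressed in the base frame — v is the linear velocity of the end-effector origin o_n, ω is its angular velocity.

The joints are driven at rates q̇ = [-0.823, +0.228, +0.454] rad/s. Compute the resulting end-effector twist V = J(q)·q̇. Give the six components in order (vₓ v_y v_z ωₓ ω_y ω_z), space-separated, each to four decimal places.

o_n = [0.4287, 0.3551, 0.7433]
J₁: ẑ×o_n = [-0.3551, 0.4287, 0.0000], ω = ẑ
J2: z=[-0.4067, 0.9135, 0.0000] o=[0.2101, 0.0935, 0.0000] → [0.6790, 0.3023, -0.3061, -0.4067, 0.9135, 0.0000]
J3: z=[-0.4067, 0.9135, 0.0000] o=[0.0279, 0.1766, 0.5749] → [0.1539, 0.0685, -0.4388, -0.4067, 0.9135, 0.0000]
V = J·q̇ = [0.5169, -0.2528, -0.2690, -0.2774, 0.6230, -0.8230]

0.5169 -0.2528 -0.2690 -0.2774 0.6230 -0.8230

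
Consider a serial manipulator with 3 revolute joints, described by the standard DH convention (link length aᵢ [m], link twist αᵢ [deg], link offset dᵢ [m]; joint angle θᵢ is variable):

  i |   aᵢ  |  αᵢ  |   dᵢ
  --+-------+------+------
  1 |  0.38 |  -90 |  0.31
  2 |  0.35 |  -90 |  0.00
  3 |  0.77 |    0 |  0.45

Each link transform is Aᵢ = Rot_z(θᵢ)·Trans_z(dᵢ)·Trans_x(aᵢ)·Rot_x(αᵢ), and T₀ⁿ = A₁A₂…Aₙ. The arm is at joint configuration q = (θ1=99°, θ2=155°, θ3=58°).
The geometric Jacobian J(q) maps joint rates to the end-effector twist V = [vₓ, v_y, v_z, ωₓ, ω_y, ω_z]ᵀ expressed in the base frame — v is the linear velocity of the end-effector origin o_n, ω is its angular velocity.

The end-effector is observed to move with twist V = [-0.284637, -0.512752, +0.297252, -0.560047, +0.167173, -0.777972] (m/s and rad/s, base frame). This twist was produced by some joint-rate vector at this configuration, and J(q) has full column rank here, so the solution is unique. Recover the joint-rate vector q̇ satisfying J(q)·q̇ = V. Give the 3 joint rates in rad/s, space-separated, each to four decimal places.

-0.2360 0.5270 -0.5980

o_n = [0.7227, -0.3889, 0.3975]
J₁: ẑ×o_n = [0.3889, 0.7227, -0.0000], ω = ẑ
J2: z=[-0.9877, -0.1564, 0.0000] o=[-0.0594, 0.3753, 0.3100] → [-0.0137, 0.0864, 0.8772, -0.9877, -0.1564, 0.0000]
J3: z=[0.0661, -0.4174, 0.9063] o=[-0.0098, 0.0620, 0.1621] → [0.3104, 0.6484, 0.2760, 0.0661, -0.4174, 0.9063]
q̇ = J⁺·V = [-0.2360, 0.5270, -0.5980]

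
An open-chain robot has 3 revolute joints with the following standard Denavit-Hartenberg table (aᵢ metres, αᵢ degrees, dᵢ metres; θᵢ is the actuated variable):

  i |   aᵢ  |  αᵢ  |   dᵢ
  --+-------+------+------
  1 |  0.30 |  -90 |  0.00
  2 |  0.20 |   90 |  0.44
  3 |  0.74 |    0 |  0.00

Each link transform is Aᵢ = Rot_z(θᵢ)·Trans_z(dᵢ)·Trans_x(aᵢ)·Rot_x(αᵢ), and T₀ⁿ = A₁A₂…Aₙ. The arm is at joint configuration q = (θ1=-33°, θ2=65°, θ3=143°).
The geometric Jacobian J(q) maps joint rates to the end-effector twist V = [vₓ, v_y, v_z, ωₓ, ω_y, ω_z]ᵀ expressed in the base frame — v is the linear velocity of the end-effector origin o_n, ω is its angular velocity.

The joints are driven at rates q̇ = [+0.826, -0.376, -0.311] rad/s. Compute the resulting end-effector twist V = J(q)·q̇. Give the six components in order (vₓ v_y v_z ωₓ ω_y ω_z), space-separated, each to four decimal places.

o_n = [0.5952, 0.6691, 0.3544]
J₁: ẑ×o_n = [-0.6691, 0.5952, 0.0000], ω = ẑ
J2: z=[0.5446, 0.8387, 0.0000] o=[0.2516, -0.1634, 0.0000] → [0.2972, -0.1930, 0.1652, 0.5446, 0.8387, 0.0000]
J3: z=[0.7601, -0.4936, 0.4226] o=[0.5621, 0.1596, -0.1813] → [-0.4797, -0.3931, 0.4036, 0.7601, -0.4936, 0.4226]
V = J·q̇ = [-0.5152, 0.6865, -0.1877, -0.4412, -0.1618, 0.6946]

-0.5152 0.6865 -0.1877 -0.4412 -0.1618 0.6946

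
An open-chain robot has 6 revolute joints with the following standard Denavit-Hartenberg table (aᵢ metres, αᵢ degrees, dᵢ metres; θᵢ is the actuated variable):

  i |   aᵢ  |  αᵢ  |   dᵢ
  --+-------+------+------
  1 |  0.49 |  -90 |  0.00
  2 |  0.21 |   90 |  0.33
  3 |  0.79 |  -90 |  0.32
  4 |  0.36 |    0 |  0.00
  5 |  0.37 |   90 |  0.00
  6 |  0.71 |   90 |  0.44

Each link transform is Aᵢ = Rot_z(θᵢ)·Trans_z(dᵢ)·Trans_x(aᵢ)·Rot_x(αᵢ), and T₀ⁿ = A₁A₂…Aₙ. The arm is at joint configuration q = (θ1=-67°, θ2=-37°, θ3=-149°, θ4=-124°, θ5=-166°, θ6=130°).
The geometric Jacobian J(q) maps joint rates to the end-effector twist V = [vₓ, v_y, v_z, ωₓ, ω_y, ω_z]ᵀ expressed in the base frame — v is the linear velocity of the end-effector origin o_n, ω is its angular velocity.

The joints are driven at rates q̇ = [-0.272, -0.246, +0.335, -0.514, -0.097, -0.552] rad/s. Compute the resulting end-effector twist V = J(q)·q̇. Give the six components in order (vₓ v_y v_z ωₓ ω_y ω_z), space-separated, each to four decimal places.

o_n = [-0.7021, 0.0235, 0.4722]
J₁: ẑ×o_n = [-0.0235, -0.7021, 0.0000], ω = ẑ
J2: z=[0.9205, 0.3907, 0.0000] o=[0.1915, -0.4510, 0.0000] → [0.1845, -0.4346, 0.7860, 0.9205, 0.3907, 0.0000]
J3: z=[-0.2351, 0.5540, 0.7986] o=[0.5608, -0.4765, 0.1264] → [-0.2078, -0.9273, 0.5820, -0.2351, 0.5540, 0.7986]
J4: z=[-0.6283, -0.7136, 0.3100] o=[-0.1003, 0.0396, -0.0256] → [-0.3502, 0.1262, -0.4193, -0.6283, -0.7136, 0.3100]
J5: z=[-0.6283, -0.7136, 0.3100] o=[-0.0212, 0.1186, 0.3166] → [-0.0815, -0.1133, -0.4261, -0.6283, -0.7136, 0.3100]
J6: z=[-0.7773, 0.5925, -0.2116] o=[-0.0333, -0.0197, -0.0263] → [0.3045, 0.5290, 0.3627, -0.7773, 0.5925, -0.2116]
V = J·q̇ = [-0.0888, -0.3586, 0.0583, 0.5077, 0.1984, -0.0770]

-0.0888 -0.3586 0.0583 0.5077 0.1984 -0.0770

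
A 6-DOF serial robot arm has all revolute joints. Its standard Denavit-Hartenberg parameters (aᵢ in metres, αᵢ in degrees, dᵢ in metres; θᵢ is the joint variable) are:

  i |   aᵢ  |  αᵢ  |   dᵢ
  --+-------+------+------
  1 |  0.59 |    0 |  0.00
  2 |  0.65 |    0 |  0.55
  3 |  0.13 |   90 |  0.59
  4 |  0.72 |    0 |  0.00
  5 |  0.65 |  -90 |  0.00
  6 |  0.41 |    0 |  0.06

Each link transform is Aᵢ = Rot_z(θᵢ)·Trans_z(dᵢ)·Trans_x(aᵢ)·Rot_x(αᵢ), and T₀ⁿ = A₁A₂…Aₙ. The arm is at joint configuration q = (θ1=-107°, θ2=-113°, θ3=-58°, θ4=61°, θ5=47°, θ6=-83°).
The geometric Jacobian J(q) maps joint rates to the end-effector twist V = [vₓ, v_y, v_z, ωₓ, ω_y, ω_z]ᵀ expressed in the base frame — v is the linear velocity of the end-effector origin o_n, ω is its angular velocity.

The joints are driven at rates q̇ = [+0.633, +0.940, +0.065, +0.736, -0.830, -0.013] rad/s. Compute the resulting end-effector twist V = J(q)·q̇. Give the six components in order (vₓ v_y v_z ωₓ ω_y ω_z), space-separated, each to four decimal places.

-0.5961 -0.5827 0.2776 -0.0914 0.0253 1.6420

o_n = [-0.2388, 0.0007, 2.4169]
J₁: ẑ×o_n = [-0.0007, -0.2388, 0.0000], ω = ẑ
J2: z=[0.0000, 0.0000, 1.0000] o=[-0.1725, -0.5642, 0.0000] → [-0.5649, -0.0663, 0.0000, 0.0000, 0.0000, 1.0000]
J3: z=[0.0000, 0.0000, 1.0000] o=[-0.6704, -0.1464, 0.5500] → [-0.1471, 0.4316, 0.0000, 0.0000, 0.0000, 1.0000]
J4: z=[0.9903, -0.1392, 0.0000] o=[-0.6523, -0.0177, 1.1400] → [-0.1777, -1.2645, 0.0757, 0.9903, -0.1392, 0.0000]
J5: z=[0.9903, -0.1392, 0.0000] o=[-0.6038, 0.3280, 1.7697] → [-0.0901, -0.6409, -0.2734, 0.9903, -0.1392, 0.0000]
J6: z=[-0.1324, -0.9418, -0.3090] o=[-0.6317, 0.1291, 2.3879] → [-0.0670, -0.1176, 0.3870, -0.1324, -0.9418, -0.3090]
V = J·q̇ = [-0.5961, -0.5827, 0.2776, -0.0914, 0.0253, 1.6420]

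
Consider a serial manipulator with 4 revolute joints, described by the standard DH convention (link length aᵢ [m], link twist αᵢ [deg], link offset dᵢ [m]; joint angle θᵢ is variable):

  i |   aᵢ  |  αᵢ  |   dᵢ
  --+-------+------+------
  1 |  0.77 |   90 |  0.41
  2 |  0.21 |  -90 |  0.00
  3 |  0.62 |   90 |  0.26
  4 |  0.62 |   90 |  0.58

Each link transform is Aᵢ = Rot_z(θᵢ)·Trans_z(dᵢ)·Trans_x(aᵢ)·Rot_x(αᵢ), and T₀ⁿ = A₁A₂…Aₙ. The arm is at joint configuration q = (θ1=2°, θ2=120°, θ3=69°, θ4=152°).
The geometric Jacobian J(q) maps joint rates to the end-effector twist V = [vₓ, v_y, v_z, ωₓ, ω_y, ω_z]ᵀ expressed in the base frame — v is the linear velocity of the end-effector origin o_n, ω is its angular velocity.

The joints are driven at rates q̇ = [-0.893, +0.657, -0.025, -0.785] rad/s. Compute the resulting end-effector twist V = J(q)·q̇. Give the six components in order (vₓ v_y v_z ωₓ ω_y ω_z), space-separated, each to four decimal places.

o_n = [-0.0910, -0.1434, 0.8078]
J₁: ẑ×o_n = [0.1434, -0.0910, 0.0000], ω = ẑ
J2: z=[0.0349, -0.9994, 0.0000] o=[0.7695, 0.0269, 0.4100] → [-0.3975, -0.0139, -0.8660, 0.0349, -0.9994, 0.0000]
J3: z=[-0.8655, -0.0302, -0.5000] o=[0.6646, 0.0232, 0.5919] → [-0.0898, 0.5647, 0.1213, -0.8655, -0.0302, -0.5000]
J4: z=[-0.4540, -0.3744, 0.8085] o=[0.3083, 0.5899, 0.6543] → [0.5354, -0.2532, 0.1834, -0.4540, -0.3744, 0.8085]
V = J·q̇ = [-0.8073, 0.2568, -0.7159, 0.4010, -0.3619, -1.5152]

-0.8073 0.2568 -0.7159 0.4010 -0.3619 -1.5152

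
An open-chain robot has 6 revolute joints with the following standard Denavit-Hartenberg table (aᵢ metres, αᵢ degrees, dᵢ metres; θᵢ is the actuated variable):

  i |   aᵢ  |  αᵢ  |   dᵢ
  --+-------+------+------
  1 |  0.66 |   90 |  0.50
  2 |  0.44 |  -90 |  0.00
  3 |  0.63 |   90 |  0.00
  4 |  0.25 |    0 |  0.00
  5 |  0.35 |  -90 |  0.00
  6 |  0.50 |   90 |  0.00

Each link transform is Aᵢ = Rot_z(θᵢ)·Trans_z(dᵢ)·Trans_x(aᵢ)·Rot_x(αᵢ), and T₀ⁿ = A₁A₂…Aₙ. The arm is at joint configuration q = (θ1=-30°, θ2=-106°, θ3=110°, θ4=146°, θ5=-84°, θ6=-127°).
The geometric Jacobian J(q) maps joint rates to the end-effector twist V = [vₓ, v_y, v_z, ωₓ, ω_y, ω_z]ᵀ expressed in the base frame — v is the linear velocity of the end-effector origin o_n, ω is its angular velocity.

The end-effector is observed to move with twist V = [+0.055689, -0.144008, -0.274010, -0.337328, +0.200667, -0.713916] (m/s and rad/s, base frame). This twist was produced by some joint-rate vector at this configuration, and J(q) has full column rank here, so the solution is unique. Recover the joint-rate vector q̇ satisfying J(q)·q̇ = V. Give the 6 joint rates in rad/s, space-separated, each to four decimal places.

-0.1250 -0.0040 -0.3370 -0.1000 0.7340 0.2600

o_n = [0.8436, 0.1544, -0.1876]
J₁: ẑ×o_n = [-0.1544, 0.8436, 0.0000], ω = ẑ
J2: z=[-0.5000, -0.8660, 0.0000] o=[0.5716, -0.3300, 0.5000] → [0.5955, -0.3438, -0.0066, -0.5000, -0.8660, 0.0000]
J3: z=[0.8325, -0.4806, -0.2756] o=[0.4665, -0.2694, 0.0770] → [0.2440, 0.1164, 0.5340, 0.8325, -0.4806, -0.2756]
J4: z=[-0.0533, 0.4257, -0.9033] o=[0.8140, 0.2136, 0.2842] → [-0.2544, -0.0519, -0.0094, -0.0533, 0.4257, -0.9033]
J5: z=[-0.0533, 0.4257, -0.9033] o=[0.8161, -0.0125, 0.1775] → [-0.0047, -0.0443, -0.0206, -0.0533, 0.4257, -0.9033]
J6: z=[-0.0961, -0.9026, -0.4197] o=[1.1639, -0.0350, 0.1463] → [0.3809, 0.1024, -0.3074, -0.0961, -0.9026, -0.4197]
q̇ = J⁺·V = [-0.1250, -0.0040, -0.3370, -0.1000, 0.7340, 0.2600]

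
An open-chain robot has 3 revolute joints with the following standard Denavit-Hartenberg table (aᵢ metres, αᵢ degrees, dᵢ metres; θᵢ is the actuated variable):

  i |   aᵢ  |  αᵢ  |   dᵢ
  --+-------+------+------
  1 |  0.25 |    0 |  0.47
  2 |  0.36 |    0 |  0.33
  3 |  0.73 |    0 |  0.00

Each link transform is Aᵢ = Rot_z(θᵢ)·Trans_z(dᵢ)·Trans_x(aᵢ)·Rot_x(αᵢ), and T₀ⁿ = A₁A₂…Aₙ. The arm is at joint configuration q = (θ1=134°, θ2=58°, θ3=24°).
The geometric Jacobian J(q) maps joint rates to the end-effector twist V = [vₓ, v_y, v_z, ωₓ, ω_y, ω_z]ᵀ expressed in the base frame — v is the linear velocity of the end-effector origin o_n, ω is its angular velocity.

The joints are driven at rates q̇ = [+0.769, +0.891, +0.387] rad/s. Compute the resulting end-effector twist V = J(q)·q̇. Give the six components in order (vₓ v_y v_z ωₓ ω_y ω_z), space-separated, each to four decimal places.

0.8643 -1.9270 0.0000 0.0000 0.0000 2.0470

o_n = [-1.1164, -0.3241, 0.8000]
J₁: ẑ×o_n = [0.3241, -1.1164, 0.0000], ω = ẑ
J2: z=[0.0000, 0.0000, 1.0000] o=[-0.1737, 0.1798, 0.4700] → [0.5039, -0.9427, 0.0000, 0.0000, 0.0000, 1.0000]
J3: z=[0.0000, 0.0000, 1.0000] o=[-0.5258, 0.1050, 0.8000] → [0.4291, -0.5906, 0.0000, 0.0000, 0.0000, 1.0000]
V = J·q̇ = [0.8643, -1.9270, 0.0000, 0.0000, 0.0000, 2.0470]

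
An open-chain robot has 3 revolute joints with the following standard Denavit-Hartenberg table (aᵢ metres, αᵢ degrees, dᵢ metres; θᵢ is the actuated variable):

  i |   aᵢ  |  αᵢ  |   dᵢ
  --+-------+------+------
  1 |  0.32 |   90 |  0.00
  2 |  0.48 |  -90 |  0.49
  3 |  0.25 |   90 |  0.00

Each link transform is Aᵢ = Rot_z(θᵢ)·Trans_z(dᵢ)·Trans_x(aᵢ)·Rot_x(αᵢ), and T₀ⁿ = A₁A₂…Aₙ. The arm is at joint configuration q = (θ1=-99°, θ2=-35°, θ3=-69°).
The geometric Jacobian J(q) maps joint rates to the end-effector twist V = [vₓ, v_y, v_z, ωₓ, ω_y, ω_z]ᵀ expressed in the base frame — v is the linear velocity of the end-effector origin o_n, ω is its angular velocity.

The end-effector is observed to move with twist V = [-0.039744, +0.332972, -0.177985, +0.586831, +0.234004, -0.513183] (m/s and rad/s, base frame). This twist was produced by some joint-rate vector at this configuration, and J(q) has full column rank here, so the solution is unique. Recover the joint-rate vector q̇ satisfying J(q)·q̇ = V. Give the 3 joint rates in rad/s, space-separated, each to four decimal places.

o_n = [-0.8375, -0.6637, -0.3267]
J₁: ẑ×o_n = [0.6637, -0.8375, 0.0000], ω = ẑ
J2: z=[-0.9877, 0.1564, 0.0000] o=[-0.0501, -0.3161, 0.0000] → [-0.0511, -0.3227, 0.4666, -0.9877, 0.1564, 0.0000]
J3: z=[-0.0897, -0.5665, 0.8192] o=[-0.5955, -0.6278, -0.2753] → [0.0586, -0.2028, -0.1339, -0.0897, -0.5665, 0.8192]
q̇ = J⁺·V = [-0.0520, -0.5430, -0.5630]

-0.0520 -0.5430 -0.5630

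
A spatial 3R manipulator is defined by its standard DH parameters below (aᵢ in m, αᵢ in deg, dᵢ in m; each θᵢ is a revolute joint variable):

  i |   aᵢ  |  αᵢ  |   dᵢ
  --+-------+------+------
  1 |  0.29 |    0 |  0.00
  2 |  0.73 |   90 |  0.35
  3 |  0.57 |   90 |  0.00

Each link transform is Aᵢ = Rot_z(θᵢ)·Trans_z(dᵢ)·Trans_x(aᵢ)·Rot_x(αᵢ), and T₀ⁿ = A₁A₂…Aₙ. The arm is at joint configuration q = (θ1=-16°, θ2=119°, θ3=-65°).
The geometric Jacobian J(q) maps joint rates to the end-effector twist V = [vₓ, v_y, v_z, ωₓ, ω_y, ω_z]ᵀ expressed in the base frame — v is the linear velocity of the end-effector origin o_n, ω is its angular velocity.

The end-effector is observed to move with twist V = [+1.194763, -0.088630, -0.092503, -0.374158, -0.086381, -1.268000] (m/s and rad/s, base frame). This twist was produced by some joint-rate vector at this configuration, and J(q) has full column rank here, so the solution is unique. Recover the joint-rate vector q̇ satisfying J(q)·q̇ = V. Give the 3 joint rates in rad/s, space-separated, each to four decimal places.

-0.6180 -0.6500 -0.3840

o_n = [0.0604, 0.8661, -0.1666]
J₁: ẑ×o_n = [-0.8661, 0.0604, 0.0000], ω = ẑ
J2: z=[0.0000, 0.0000, 1.0000] o=[0.2788, -0.0799, 0.0000] → [-0.9460, -0.2184, 0.0000, 0.0000, 0.0000, 1.0000]
J3: z=[0.9744, 0.2250, 0.0000] o=[0.1146, 0.6314, 0.3500] → [-0.1162, 0.5034, 0.2409, 0.9744, 0.2250, 0.0000]
q̇ = J⁺·V = [-0.6180, -0.6500, -0.3840]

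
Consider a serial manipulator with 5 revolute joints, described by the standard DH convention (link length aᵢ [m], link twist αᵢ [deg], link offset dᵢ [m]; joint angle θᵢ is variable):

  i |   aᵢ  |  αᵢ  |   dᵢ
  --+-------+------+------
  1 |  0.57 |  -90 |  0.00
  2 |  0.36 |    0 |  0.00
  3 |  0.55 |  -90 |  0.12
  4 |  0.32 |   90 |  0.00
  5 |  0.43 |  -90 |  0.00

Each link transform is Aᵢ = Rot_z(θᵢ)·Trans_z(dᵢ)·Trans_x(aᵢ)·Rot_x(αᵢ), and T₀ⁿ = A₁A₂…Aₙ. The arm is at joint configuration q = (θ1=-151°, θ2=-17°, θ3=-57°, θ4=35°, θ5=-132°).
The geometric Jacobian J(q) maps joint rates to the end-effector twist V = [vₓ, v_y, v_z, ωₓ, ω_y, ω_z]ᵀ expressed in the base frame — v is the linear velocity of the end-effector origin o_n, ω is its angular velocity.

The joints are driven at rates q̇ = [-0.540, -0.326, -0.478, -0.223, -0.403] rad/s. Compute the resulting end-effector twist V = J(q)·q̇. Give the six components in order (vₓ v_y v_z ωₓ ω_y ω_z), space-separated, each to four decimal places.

o_n = [-0.6207, -0.4601, 0.7474]
J₁: ẑ×o_n = [0.4601, -0.6207, 0.0000], ω = ẑ
J2: z=[0.4848, -0.8746, 0.0000] o=[-0.4985, -0.2763, 0.0000] → [-0.6537, -0.3624, -0.1960, 0.4848, -0.8746, 0.0000]
J3: z=[0.4848, -0.8746, 0.0000] o=[-0.7996, -0.4432, 0.1053] → [-0.5617, -0.3113, 0.1483, 0.4848, -0.8746, 0.0000]
J4: z=[-0.8407, -0.4660, -0.2756] o=[-0.8741, -0.6217, 0.6339] → [-0.0084, 0.0256, -0.0178, -0.8407, -0.4660, -0.2756]
J5: z=[0.2589, -0.7931, 0.5514] o=[-1.0262, -0.4962, 0.8859] → [0.0899, 0.2594, 0.3309, 0.2589, -0.7931, 0.5514]
V = J·q̇ = [0.1987, 0.4919, -0.1364, -0.3066, 1.1267, -0.7007]

0.1987 0.4919 -0.1364 -0.3066 1.1267 -0.7007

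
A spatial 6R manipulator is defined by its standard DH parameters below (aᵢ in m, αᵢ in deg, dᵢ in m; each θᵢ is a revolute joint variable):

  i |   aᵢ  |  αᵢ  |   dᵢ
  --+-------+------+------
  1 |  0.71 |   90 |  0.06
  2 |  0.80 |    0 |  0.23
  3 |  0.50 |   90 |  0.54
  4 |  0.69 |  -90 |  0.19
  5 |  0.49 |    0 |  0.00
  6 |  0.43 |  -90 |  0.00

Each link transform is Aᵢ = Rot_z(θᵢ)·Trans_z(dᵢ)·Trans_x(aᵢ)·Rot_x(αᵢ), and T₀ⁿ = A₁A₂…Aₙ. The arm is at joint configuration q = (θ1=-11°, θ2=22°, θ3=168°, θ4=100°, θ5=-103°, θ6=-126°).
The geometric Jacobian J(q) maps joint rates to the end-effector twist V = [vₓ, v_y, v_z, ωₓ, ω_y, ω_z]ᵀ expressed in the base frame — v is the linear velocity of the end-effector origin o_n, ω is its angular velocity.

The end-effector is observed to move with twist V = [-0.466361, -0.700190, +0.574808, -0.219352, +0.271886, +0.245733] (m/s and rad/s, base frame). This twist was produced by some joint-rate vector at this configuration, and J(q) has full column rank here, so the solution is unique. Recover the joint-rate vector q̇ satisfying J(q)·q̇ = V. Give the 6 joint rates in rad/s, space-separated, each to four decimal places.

-0.4870 0.4950 -0.7440 0.7680 0.6570 -0.7950

o_n = [0.7304, -1.2250, 0.6195]
J₁: ẑ×o_n = [1.2250, 0.7304, -0.0000], ω = ẑ
J2: z=[-0.1908, -0.9816, 0.0000] o=[0.6970, -0.1355, 0.0600] → [-0.5493, 0.1068, 0.2407, -0.1908, -0.9816, 0.0000]
J3: z=[-0.1908, -0.9816, 0.0000] o=[1.3812, -0.5028, 0.3597] → [-0.2551, 0.0496, -0.5010, -0.1908, -0.9816, 0.0000]
J4: z=[-0.1705, 0.0331, 0.9848] o=[0.7948, -0.9389, 0.2729] → [0.2933, -0.0043, 0.0509, -0.1705, 0.0331, 0.9848]
J5: z=[0.9852, -0.0146, 0.1710] o=[0.7486, -1.6222, 0.4808] → [-0.0699, -0.1398, 0.3910, 0.9852, -0.0146, 0.1710]
J6: z=[0.9852, -0.0146, 0.1710] o=[0.6694, -1.4962, 0.9476] → [-0.0416, 0.3337, 0.2680, 0.9852, -0.0146, 0.1710]
q̇ = J⁺·V = [-0.4870, 0.4950, -0.7440, 0.7680, 0.6570, -0.7950]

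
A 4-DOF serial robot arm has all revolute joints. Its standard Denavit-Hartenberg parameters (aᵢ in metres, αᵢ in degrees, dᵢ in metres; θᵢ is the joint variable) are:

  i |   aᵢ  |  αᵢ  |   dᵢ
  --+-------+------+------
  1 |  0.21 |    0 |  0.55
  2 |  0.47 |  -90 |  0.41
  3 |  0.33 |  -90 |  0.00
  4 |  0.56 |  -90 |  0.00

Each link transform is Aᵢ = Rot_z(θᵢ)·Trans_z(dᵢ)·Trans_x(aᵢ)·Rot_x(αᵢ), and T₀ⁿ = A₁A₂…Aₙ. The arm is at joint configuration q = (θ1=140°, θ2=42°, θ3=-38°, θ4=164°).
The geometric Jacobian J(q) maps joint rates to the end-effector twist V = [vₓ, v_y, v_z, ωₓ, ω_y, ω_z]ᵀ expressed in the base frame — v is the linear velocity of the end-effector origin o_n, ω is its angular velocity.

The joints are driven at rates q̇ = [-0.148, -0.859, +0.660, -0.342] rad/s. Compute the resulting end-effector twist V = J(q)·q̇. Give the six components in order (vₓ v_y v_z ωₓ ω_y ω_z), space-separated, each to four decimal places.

0.2012 0.5225 0.1408 0.2335 -0.6522 -0.7375

o_n = [-0.4719, 0.2786, 0.8318]
J₁: ẑ×o_n = [-0.2786, -0.4719, 0.0000], ω = ẑ
J2: z=[0.0000, 0.0000, 1.0000] o=[-0.1609, 0.1350, 0.5500] → [-0.1436, -0.3111, 0.0000, 0.0000, 0.0000, 1.0000]
J3: z=[0.0349, -0.9994, 0.0000] o=[-0.6306, 0.1186, 0.9600] → [0.1282, 0.0045, 0.1641, 0.0349, -0.9994, 0.0000]
J4: z=[-0.6153, -0.0215, -0.7880] o=[-0.8905, 0.1095, 1.1632] → [0.1403, -0.5337, -0.0950, -0.6153, -0.0215, -0.7880]
V = J·q̇ = [0.2012, 0.5225, 0.1408, 0.2335, -0.6522, -0.7375]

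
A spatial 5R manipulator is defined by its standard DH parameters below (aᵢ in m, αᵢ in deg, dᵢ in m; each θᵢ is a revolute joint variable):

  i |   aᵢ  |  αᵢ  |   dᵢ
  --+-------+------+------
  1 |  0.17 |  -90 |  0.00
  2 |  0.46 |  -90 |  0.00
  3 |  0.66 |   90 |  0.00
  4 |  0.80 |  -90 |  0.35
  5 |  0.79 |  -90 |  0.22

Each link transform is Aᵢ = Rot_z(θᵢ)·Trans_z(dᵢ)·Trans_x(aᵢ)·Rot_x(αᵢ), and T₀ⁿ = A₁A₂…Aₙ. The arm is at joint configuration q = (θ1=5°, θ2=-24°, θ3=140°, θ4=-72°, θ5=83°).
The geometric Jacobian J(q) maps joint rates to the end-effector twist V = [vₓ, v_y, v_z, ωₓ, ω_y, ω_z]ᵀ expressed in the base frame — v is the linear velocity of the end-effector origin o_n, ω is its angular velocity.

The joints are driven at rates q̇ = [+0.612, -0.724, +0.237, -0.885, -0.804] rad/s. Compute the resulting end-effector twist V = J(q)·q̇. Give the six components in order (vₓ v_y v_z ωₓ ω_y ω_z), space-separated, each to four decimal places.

-0.1817 0.0393 0.3856 -0.0281 0.4447 0.6293

o_n = [-0.7476, -0.4712, 0.4331]
J₁: ẑ×o_n = [0.4712, -0.7476, 0.0000], ω = ẑ
J2: z=[-0.0872, 0.9962, 0.0000] o=[0.1694, 0.0148, 0.0000] → [0.4314, 0.0377, 0.9559, -0.0872, 0.9962, 0.0000]
J3: z=[0.4052, 0.0354, -0.9135] o=[0.5880, 0.0514, 0.1871] → [-0.4687, 1.1205, -0.1644, 0.4052, 0.0354, -0.9135]
J4: z=[0.6517, -0.7120, 0.2614] o=[0.1648, -0.4114, -0.0185] → [-0.3059, -0.5329, -0.6886, 0.6517, -0.7120, 0.2614]
J5: z=[-0.4845, -0.6561, -0.5786] o=[-0.0738, -0.8610, 0.6910] → [0.3948, 0.2649, -0.6309, -0.4845, -0.6561, -0.5786]
V = J·q̇ = [-0.1817, 0.0393, 0.3856, -0.0281, 0.4447, 0.6293]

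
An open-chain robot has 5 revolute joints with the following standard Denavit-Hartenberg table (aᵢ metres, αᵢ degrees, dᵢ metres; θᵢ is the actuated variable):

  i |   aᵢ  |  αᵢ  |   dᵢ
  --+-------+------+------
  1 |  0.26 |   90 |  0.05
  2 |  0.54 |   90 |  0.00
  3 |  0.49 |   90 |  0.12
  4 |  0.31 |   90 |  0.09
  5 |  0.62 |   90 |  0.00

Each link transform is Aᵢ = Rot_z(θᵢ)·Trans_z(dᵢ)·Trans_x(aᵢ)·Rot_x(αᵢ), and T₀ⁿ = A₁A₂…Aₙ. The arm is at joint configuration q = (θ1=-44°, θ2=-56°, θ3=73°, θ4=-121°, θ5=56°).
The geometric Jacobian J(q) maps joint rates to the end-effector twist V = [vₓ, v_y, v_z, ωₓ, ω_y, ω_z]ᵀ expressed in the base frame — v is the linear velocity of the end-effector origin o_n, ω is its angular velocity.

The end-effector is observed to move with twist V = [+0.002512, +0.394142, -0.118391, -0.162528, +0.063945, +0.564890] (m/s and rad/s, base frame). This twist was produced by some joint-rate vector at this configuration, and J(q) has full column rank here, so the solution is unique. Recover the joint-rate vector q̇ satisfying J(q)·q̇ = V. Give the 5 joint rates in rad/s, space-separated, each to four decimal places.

o_n = [0.9404, -0.8644, -0.6657]
J₁: ẑ×o_n = [0.8644, 0.9404, -0.0000], ω = ẑ
J2: z=[-0.6947, -0.7193, 0.0000] o=[0.1870, -0.1806, 0.0500] → [0.5148, -0.4971, 1.0170, -0.6947, -0.7193, 0.0000]
J3: z=[-0.5964, 0.5759, -0.5592] o=[0.4042, -0.3904, -0.3977] → [-0.4194, -0.4596, -0.0261, -0.5964, 0.5759, -0.5592]
J4: z=[0.5878, -0.1612, -0.7928] o=[0.0648, -0.7140, -0.5836] → [-0.1060, -0.6459, 0.0527, 0.5878, -0.1612, -0.7928]
J5: z=[0.1615, 0.9836, -0.0802] o=[0.3634, -0.7536, -0.4676] → [-0.2037, -0.0143, -0.5854, 0.1615, 0.9836, -0.0802]
q̇ = J⁺·V = [-0.3260, 0.0860, -0.5210, -0.7870, 0.3040]

-0.3260 0.0860 -0.5210 -0.7870 0.3040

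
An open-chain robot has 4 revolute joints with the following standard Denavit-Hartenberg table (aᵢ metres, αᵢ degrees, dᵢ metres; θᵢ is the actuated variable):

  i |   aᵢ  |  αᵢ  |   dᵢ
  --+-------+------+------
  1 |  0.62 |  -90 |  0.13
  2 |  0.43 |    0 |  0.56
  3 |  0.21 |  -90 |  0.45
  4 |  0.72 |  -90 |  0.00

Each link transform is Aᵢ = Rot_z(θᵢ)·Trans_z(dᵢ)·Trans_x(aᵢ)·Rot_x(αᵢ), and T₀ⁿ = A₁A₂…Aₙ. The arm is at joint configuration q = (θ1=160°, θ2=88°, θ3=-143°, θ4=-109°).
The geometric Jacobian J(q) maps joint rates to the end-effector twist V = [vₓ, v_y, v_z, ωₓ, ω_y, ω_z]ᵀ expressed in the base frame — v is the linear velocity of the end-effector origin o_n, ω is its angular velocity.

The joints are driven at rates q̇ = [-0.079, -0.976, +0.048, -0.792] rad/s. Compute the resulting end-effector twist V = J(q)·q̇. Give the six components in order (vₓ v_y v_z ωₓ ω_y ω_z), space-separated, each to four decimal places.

-0.1662 0.3103 -0.4400 0.9270 0.6501 0.3753

o_n = [-1.1618, -1.3764, -0.3197]
J₁: ẑ×o_n = [1.3764, -1.1618, 0.0000], ω = ẑ
J2: z=[-0.3420, -0.9397, 0.0000] o=[-0.5826, 0.2121, 0.1300] → [0.4226, -0.1538, -0.0010, -0.3420, -0.9397, 0.0000]
J3: z=[-0.3420, -0.9397, 0.0000] o=[-0.7882, -0.3090, -0.2997] → [0.0188, -0.0068, 0.0140, -0.3420, -0.9397, 0.0000]
J4: z=[-0.7698, 0.2802, -0.5736] o=[-1.0553, -0.6907, -0.1277] → [-0.4471, -0.0867, 0.5577, -0.7698, 0.2802, -0.5736]
V = J·q̇ = [-0.1662, 0.3103, -0.4400, 0.9270, 0.6501, 0.3753]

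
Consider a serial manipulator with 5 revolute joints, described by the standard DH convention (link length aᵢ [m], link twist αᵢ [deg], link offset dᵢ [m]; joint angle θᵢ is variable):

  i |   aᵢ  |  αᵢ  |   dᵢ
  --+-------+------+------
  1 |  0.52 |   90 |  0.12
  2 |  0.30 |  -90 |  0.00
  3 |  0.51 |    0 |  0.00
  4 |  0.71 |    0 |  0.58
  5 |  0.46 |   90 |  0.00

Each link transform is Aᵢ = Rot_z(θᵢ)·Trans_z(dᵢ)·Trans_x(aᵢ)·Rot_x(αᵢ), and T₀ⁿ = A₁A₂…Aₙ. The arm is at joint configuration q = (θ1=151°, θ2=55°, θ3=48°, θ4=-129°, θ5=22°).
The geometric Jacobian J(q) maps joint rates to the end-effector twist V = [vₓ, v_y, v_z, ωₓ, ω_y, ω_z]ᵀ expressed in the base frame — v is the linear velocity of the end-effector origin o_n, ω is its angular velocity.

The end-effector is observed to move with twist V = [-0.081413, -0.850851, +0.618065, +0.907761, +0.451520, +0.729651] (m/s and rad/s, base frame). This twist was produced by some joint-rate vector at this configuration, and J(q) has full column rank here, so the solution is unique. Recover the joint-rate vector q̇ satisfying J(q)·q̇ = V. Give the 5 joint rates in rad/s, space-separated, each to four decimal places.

o_n = [-0.1881, 0.9236, 1.2630]
J₁: ẑ×o_n = [-0.9236, -0.1881, 0.0000], ω = ẑ
J2: z=[0.4848, 0.8746, 0.0000] o=[-0.4548, 0.2521, 0.1200] → [0.9997, -0.5541, 0.0923, 0.4848, 0.8746, 0.0000]
J3: z=[0.7164, -0.3971, 0.5736] o=[-0.6053, 0.3355, 0.3657] → [-0.6936, -0.4036, 0.5870, 0.7164, -0.3971, 0.5736]
J4: z=[0.7164, -0.3971, 0.5736] o=[-0.9602, 0.0989, 0.6453] → [-0.7183, 0.0003, 0.8974, 0.7164, -0.3971, 0.5736]
J5: z=[0.7164, -0.3971, 0.5736] o=[-0.2604, 0.5128, 1.0689] → [-0.3127, -0.0976, 0.3230, 0.7164, -0.3971, 0.5736]
q̇ = J⁺·V = [0.3270, 0.8350, 0.8880, 0.1390, -0.3250]

0.3270 0.8350 0.8880 0.1390 -0.3250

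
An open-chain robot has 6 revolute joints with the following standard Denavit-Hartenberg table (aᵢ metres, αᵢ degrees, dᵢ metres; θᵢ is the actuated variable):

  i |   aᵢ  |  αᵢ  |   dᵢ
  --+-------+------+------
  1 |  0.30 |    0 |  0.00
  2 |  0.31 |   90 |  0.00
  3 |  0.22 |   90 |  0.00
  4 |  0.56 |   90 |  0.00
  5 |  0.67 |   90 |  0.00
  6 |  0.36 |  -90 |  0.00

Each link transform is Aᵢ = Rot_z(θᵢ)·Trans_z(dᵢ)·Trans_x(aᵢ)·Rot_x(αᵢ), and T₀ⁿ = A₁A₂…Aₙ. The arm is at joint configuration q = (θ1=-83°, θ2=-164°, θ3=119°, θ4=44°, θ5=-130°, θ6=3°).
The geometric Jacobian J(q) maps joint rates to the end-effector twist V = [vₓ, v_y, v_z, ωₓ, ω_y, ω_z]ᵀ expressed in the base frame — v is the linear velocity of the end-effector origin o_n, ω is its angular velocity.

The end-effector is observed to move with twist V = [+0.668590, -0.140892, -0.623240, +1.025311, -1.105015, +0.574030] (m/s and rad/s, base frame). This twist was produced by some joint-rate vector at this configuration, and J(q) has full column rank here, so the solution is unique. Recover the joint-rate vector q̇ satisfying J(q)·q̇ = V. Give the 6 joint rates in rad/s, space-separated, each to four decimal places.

o_n = [0.1377, -0.7516, -0.2425]
J₁: ẑ×o_n = [0.7516, 0.1377, -0.0000], ω = ẑ
J2: z=[0.0000, 0.0000, 1.0000] o=[0.0366, -0.2978, 0.0000] → [0.4538, 0.1011, -0.0000, 0.0000, 0.0000, 1.0000]
J3: z=[0.9205, 0.3907, 0.0000] o=[-0.0846, -0.0124, 0.0000] → [-0.0948, 0.2232, -0.7673, 0.9205, 0.3907, 0.0000]
J4: z=[-0.3417, 0.8051, 0.4848] o=[-0.0429, -0.1106, 0.1924] → [-0.0394, -0.0611, 0.0737, -0.3417, 0.8051, 0.4848]
J5: z=[-0.5306, -0.5911, 0.6076] o=[0.3915, -0.1384, 0.5447] → [0.8379, -0.5719, 0.1754, -0.5306, -0.5911, 0.6076]
J6: z=[-0.8139, 0.5555, -0.1703] o=[0.2328, -0.5302, 0.0250] → [-0.1863, -0.2015, 0.2330, -0.8139, 0.5555, -0.1703]
q̇ = J⁺·V = [-0.7780, 0.9990, 0.7220, -0.5900, 0.8430, -0.7450]

-0.7780 0.9990 0.7220 -0.5900 0.8430 -0.7450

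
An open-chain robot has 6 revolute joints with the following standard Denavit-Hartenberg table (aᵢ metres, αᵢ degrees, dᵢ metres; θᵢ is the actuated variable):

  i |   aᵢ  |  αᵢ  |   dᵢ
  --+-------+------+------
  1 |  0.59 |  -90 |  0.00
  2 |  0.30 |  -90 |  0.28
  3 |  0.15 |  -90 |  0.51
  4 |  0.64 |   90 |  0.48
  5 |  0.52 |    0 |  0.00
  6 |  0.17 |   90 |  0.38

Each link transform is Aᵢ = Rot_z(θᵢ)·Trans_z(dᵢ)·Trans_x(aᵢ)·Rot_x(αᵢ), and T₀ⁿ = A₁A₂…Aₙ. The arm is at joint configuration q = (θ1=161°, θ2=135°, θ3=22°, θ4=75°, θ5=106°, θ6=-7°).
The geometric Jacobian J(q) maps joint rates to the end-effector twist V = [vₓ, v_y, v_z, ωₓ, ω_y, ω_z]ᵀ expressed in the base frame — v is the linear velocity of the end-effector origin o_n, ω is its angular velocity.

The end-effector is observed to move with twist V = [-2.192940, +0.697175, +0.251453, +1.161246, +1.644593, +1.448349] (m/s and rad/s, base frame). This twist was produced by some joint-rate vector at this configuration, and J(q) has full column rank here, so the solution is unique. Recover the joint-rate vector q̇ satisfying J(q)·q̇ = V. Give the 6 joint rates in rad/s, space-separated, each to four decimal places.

o_n = [0.1876, 1.0178, -0.2178]
J₁: ẑ×o_n = [-1.0178, 0.1876, 0.0000], ω = ẑ
J2: z=[-0.3256, -0.9455, 0.0000] o=[-0.5579, 0.1921, 0.0000] → [0.2059, -0.0709, 0.4360, -0.3256, -0.9455, 0.0000]
J3: z=[0.6686, -0.2302, 0.7071] o=[-0.4484, -0.1417, -0.2121] → [-0.8186, 0.4535, 0.9217, 0.6686, -0.2302, 0.7071]
J4: z=[0.0514, 0.9629, 0.2649] o=[0.0038, -0.2380, 0.0501] → [-0.5906, 0.0624, -0.1124, 0.0514, 0.9629, 0.2649]
J5: z=[0.8896, 0.0764, -0.4503] o=[-0.2619, 0.3898, -0.3684] → [0.2943, -0.3364, 0.5244, 0.8896, 0.0764, -0.4503]
J6: z=[0.8896, 0.0764, -0.4503] o=[-0.1712, 0.8340, -0.1138] → [0.0748, -0.0691, 0.1361, 0.8896, 0.0764, -0.4503]
q̇ = J⁺·V = [0.6580, -0.9800, 0.9010, 0.9440, -0.1930, 0.4080]

0.6580 -0.9800 0.9010 0.9440 -0.1930 0.4080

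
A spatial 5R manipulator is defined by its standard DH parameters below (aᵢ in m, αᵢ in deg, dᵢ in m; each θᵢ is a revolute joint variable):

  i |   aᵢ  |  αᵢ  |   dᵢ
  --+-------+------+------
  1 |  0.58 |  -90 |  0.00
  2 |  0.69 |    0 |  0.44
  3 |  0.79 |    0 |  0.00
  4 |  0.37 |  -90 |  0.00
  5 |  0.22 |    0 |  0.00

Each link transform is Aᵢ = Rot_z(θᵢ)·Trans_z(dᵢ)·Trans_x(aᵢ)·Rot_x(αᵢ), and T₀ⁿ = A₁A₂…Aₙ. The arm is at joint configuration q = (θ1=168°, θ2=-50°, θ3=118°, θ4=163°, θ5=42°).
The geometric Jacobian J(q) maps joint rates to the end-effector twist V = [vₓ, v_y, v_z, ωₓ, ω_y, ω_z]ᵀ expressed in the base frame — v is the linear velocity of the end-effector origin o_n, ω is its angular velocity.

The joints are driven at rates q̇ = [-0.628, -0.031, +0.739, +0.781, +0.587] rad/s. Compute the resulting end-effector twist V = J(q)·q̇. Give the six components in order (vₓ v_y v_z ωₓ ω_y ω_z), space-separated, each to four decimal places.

o_n = [-1.0231, -0.0819, 0.2107]
J₁: ẑ×o_n = [0.0819, -1.0231, 0.0000], ω = ẑ
J2: z=[-0.2079, -0.9781, 0.0000] o=[-0.5673, 0.1206, 0.0000] → [-0.2061, 0.0438, -0.4037, -0.2079, -0.9781, 0.0000]
J3: z=[-0.2079, -0.9781, 0.0000] o=[-1.0926, -0.2176, 0.5286] → [0.3109, -0.0661, 0.0398, -0.2079, -0.9781, 0.0000]
J4: z=[-0.2079, -0.9781, 0.0000] o=[-1.3821, -0.1561, -0.2039] → [-0.4055, 0.0862, 0.3357, -0.2079, -0.9781, 0.0000]
J5: z=[-0.7602, 0.1616, 0.6293] o=[-1.1544, -0.2045, 0.0836] → [-0.0566, 0.1792, -0.1144, -0.7602, 0.1616, 0.6293]
V = J·q̇ = [-0.1652, 0.7648, 0.2370, -0.7558, -1.3616, -0.2586]

-0.1652 0.7648 0.2370 -0.7558 -1.3616 -0.2586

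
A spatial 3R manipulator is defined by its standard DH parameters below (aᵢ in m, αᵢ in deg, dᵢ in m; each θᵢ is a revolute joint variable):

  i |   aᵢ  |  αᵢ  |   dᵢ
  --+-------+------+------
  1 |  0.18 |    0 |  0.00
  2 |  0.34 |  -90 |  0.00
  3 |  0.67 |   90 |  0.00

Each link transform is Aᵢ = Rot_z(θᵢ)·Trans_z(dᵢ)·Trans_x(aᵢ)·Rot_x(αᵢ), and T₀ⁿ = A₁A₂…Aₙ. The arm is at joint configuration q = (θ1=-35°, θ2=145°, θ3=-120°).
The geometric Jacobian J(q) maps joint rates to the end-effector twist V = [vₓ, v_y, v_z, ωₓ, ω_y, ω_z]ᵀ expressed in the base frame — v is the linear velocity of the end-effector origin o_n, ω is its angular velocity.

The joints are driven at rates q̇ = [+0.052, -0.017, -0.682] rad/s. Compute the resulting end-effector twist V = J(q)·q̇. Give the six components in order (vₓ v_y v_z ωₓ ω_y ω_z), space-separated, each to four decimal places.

o_n = [0.1457, -0.0985, 0.5802]
J₁: ẑ×o_n = [0.0985, 0.1457, -0.0000], ω = ẑ
J2: z=[0.0000, 0.0000, 1.0000] o=[0.1474, -0.1032, 0.0000] → [-0.0047, -0.0017, 0.0000, 0.0000, 0.0000, 1.0000]
J3: z=[-0.9397, -0.3420, 0.0000] o=[0.0312, 0.2163, 0.0000] → [-0.1985, 0.5452, 0.3350, -0.9397, -0.3420, 0.0000]
V = J·q̇ = [0.1405, -0.3642, -0.2285, 0.6409, 0.2333, 0.0350]

0.1405 -0.3642 -0.2285 0.6409 0.2333 0.0350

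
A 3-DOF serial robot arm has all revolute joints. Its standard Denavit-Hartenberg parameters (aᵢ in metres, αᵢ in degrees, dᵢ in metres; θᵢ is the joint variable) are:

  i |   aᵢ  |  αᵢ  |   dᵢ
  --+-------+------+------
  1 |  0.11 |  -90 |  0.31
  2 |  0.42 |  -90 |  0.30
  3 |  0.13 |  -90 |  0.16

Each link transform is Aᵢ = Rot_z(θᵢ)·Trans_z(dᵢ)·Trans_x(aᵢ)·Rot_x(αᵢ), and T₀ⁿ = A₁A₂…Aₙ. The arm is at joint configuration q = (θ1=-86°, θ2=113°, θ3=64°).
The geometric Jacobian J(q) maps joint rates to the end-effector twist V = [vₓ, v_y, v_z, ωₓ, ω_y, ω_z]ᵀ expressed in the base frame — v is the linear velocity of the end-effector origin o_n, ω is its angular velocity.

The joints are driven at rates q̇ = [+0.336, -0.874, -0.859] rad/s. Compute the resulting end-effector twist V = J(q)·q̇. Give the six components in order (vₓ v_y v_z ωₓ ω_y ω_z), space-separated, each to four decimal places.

-0.0102 -0.2296 -0.3840 -0.8167 -0.8498 0.0004

o_n = [0.1671, 0.2359, -0.0666]
J₁: ẑ×o_n = [-0.2359, 0.1671, 0.0000], ω = ẑ
J2: z=[0.9976, 0.0698, 0.0000] o=[0.0077, -0.1097, 0.3100] → [-0.0263, 0.3756, 0.3337, 0.9976, 0.0698, 0.0000]
J3: z=[-0.0642, 0.9183, 0.3907] o=[0.2955, 0.0749, -0.0766] → [-0.0537, -0.0495, 0.1076, -0.0642, 0.9183, 0.3907]
V = J·q̇ = [-0.0102, -0.2296, -0.3840, -0.8167, -0.8498, 0.0004]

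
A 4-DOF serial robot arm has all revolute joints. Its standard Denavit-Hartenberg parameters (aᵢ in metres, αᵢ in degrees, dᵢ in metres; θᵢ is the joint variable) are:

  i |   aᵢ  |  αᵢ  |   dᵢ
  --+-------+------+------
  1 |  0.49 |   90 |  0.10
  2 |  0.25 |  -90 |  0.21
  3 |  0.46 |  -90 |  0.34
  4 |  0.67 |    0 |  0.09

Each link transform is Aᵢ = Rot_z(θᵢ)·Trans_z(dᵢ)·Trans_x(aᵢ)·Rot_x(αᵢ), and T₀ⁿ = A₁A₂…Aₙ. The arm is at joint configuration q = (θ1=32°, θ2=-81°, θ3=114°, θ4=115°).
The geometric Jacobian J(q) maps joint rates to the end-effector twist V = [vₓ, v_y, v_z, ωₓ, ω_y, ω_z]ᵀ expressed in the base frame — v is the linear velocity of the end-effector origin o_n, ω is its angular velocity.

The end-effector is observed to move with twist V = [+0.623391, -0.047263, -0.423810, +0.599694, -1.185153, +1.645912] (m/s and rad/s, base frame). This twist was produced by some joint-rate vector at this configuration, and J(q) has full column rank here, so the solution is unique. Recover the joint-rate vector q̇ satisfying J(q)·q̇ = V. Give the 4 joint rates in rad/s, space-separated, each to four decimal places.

0.7510 0.9210 0.0220 0.9880

o_n = [0.2495, 0.0556, -0.0365]
J₁: ẑ×o_n = [-0.0556, 0.2495, 0.0000], ω = ẑ
J2: z=[0.5299, -0.8480, 0.0000] o=[0.4155, 0.2597, 0.1000] → [0.1157, 0.0723, -0.2489, 0.5299, -0.8480, 0.0000]
J3: z=[0.8376, 0.5234, 0.1564] o=[0.5600, 0.1023, -0.1469] → [0.0651, -0.1411, 0.1234, 0.8376, 0.5234, 0.1564]
J4: z=[0.0943, -0.4207, 0.9023] o=[0.5973, 0.6211, 0.0911] → [0.5639, -0.3018, -0.1996, 0.0943, -0.4207, 0.9023]
q̇ = J⁺·V = [0.7510, 0.9210, 0.0220, 0.9880]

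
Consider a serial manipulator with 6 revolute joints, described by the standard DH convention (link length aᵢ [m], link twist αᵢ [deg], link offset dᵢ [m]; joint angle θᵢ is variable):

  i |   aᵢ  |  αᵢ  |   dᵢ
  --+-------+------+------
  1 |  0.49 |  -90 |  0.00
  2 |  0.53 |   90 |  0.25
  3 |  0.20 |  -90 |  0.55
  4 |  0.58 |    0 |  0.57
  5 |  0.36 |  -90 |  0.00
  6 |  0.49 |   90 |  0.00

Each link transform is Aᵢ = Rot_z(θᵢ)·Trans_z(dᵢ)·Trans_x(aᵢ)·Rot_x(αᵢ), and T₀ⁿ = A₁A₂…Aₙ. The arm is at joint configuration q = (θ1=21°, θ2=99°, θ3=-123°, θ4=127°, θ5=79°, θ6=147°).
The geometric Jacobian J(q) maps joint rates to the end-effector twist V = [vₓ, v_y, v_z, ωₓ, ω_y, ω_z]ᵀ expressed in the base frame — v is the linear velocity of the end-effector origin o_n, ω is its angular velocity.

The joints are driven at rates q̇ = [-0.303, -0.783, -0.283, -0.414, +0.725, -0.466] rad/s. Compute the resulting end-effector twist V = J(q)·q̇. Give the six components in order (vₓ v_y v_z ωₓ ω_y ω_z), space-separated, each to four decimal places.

o_n = [0.3327, 0.3114, -0.8402]
J₁: ẑ×o_n = [-0.3114, 0.3327, 0.0000], ω = ẑ
J2: z=[-0.3584, 0.9336, 0.0000] o=[0.4575, 0.1756, 0.0000] → [-0.7844, -0.3011, 0.0678, -0.3584, 0.9336, 0.0000]
J3: z=[0.9221, 0.3540, -0.1564] o=[0.2905, 0.3793, -0.5235] → [-0.1227, 0.2854, -0.0775, 0.9221, 0.3540, -0.1564]
J4: z=[0.0727, -0.5555, -0.8283] o=[0.8736, 0.4235, -0.5019] → [0.0951, 0.4727, -0.3086, 0.0727, -0.5555, -0.8283]
J5: z=[0.0727, -0.5555, -0.8283] o=[0.3553, 0.2055, -1.0894] → [-0.0507, 0.0006, -0.0049, 0.0727, -0.5555, -0.8283]
J6: z=[0.9954, -0.0117, 0.0952] o=[0.3778, 0.5049, -1.2881] → [0.0132, -0.4502, -0.1931, 0.9954, -0.0117, 0.0952]
V = J·q̇ = [0.6610, 0.0687, 0.1831, -0.4216, -0.9985, -0.5607]

0.6610 0.0687 0.1831 -0.4216 -0.9985 -0.5607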